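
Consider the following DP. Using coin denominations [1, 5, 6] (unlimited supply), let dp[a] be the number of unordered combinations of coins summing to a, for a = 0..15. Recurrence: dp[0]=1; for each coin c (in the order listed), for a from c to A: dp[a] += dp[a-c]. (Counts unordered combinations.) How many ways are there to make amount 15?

after  coin     0     1     2     3     4     5     6     7     8     9    10    11    12    13    14    15
          1     1     1     1     1     1     1     1     1     1     1     1     1     1     1     1     1
          5     1     1     1     1     1     2     2     2     2     2     3     3     3     3     3     4
          6     1     1     1     1     1     2     3     3     3     3     4     5     6     6     6     7

7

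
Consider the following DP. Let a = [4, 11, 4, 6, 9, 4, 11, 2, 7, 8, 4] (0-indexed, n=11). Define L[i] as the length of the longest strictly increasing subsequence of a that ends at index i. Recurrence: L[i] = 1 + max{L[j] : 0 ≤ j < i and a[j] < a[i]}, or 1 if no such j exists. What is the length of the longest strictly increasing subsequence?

4

   i    0    1    2    3    4    5    6    7    8    9   10
a[i]    4   11    4    6    9    4   11    2    7    8    4
L[i]    1    2    1    2    3    1    4    1    3    4    2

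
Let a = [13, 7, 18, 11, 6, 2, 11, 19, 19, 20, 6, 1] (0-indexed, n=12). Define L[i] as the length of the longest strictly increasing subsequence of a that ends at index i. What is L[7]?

3

   i    0    1    2    3    4    5    6    7    8    9   10   11
a[i]   13    7   18   11    6    2   11   19   19   20    6    1
L[i]    1    1    2    2    1    1    2    3    3    4    2    1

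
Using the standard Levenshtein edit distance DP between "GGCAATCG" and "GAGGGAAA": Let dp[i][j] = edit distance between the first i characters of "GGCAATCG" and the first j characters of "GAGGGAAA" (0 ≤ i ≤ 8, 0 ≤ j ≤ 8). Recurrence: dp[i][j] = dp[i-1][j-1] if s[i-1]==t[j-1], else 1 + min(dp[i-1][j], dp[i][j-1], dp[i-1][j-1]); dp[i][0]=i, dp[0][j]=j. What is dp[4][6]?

3

   ''  G  A  G  G  G  A  A  A
''  0  1  2  3  4  5  6  7  8
 G  1  0  1  2  3  4  5  6  7
 G  2  1  1  1  2  3  4  5  6
 C  3  2  2  2  2  3  4  5  6
 A  4  3  2  3  3  3  3  4  5
 A  5  4  3  3  4  4  3  3  4
 T  6  5  4  4  4  5  4  4  4
 C  7  6  5  5  5  5  5  5  5
 G  8  7  6  5  5  5  6  6  6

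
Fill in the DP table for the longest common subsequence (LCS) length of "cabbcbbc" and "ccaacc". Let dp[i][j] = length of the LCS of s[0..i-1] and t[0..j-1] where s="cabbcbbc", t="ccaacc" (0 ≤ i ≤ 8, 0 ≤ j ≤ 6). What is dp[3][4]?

   ''  c  c  a  a  c  c
''  0  0  0  0  0  0  0
 c  0  1  1  1  1  1  1
 a  0  1  1  2  2  2  2
 b  0  1  1  2  2  2  2
 b  0  1  1  2  2  2  2
 c  0  1  2  2  2  3  3
 b  0  1  2  2  2  3  3
 b  0  1  2  2  2  3  3
 c  0  1  2  2  2  3  4

2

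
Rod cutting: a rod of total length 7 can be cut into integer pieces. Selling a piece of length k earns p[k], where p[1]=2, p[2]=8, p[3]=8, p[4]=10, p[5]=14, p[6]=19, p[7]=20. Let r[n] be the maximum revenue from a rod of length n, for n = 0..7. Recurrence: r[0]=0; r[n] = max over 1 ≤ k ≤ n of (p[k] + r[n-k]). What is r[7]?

   n    0    1    2    3    4    5    6    7
r[n]    0    2    8   10   16   18   24   26

26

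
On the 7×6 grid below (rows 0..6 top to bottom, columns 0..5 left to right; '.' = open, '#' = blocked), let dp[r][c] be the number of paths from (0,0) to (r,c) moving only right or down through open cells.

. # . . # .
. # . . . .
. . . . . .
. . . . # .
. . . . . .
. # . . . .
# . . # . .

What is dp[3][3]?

r\c   0   1   2   3   4   5
  0   1   0   0   0   0   0
  1   1   0   0   0   0   0
  2   1   1   1   1   1   1
  3   1   2   3   4   0   1
  4   1   3   6  10  10  11
  5   1   0   6  16  26  37
  6   0   0   6   0  26  63

4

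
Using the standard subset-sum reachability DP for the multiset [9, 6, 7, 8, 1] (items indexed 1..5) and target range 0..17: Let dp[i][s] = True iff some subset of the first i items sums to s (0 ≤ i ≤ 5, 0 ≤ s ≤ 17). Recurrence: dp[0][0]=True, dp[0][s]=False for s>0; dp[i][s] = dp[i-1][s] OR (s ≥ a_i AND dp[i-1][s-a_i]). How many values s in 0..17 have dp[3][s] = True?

7

i\s   0   1   2   3   4   5   6   7   8   9  10  11  12  13  14  15  16  17
  0   T   F   F   F   F   F   F   F   F   F   F   F   F   F   F   F   F   F
  1   T   F   F   F   F   F   F   F   F   T   F   F   F   F   F   F   F   F
  2   T   F   F   F   F   F   T   F   F   T   F   F   F   F   F   T   F   F
  3   T   F   F   F   F   F   T   T   F   T   F   F   F   T   F   T   T   F
  4   T   F   F   F   F   F   T   T   T   T   F   F   F   T   T   T   T   T
  5   T   T   F   F   F   F   T   T   T   T   T   F   F   T   T   T   T   T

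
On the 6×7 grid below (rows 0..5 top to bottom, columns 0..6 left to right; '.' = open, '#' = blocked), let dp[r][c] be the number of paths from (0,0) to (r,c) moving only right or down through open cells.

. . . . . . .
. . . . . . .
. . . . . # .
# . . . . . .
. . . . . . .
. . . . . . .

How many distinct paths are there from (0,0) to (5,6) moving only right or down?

350

r\c   0   1   2   3   4   5   6
  0   1   1   1   1   1   1   1
  1   1   2   3   4   5   6   7
  2   1   3   6  10  15   0   7
  3   0   3   9  19  34  34  41
  4   0   3  12  31  65  99 140
  5   0   3  15  46 111 210 350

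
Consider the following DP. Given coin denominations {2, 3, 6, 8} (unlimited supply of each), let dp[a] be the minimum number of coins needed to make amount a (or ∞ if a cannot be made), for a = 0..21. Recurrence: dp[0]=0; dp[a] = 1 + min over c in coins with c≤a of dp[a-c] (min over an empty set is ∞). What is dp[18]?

 a  0  1  2  3  4  5  6  7  8  9 10 11 12 13 14 15 16 17 18 19 20 21
dp  0  -  1  1  2  2  1  3  1  2  2  2  2  3  2  3  2  3  3  3  3  4
(- denotes ∞ / unreachable)

3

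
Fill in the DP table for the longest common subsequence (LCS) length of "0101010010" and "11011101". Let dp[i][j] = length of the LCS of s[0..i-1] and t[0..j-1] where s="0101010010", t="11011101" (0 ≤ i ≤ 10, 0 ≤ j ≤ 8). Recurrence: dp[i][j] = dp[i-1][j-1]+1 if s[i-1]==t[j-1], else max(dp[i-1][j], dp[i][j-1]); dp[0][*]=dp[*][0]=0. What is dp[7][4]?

   ''  1  1  0  1  1  1  0  1
''  0  0  0  0  0  0  0  0  0
 0  0  0  0  1  1  1  1  1  1
 1  0  1  1  1  2  2  2  2  2
 0  0  1  1  2  2  2  2  3  3
 1  0  1  2  2  3  3  3  3  4
 0  0  1  2  3  3  3  3  4  4
 1  0  1  2  3  4  4  4  4  5
 0  0  1  2  3  4  4  4  5  5
 0  0  1  2  3  4  4  4  5  5
 1  0  1  2  3  4  5  5  5  6
 0  0  1  2  3  4  5  5  6  6

4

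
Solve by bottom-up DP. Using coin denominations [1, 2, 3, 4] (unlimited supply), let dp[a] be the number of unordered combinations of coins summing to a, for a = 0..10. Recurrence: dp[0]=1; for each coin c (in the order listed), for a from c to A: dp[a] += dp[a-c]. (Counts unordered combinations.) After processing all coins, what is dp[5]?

6

after  coin     0     1     2     3     4     5     6     7     8     9    10
          1     1     1     1     1     1     1     1     1     1     1     1
          2     1     1     2     2     3     3     4     4     5     5     6
          3     1     1     2     3     4     5     7     8    10    12    14
          4     1     1     2     3     5     6     9    11    15    18    23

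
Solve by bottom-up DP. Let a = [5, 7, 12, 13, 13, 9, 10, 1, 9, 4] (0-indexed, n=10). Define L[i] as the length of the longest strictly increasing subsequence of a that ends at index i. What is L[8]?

   i    0    1    2    3    4    5    6    7    8    9
a[i]    5    7   12   13   13    9   10    1    9    4
L[i]    1    2    3    4    4    3    4    1    3    2

3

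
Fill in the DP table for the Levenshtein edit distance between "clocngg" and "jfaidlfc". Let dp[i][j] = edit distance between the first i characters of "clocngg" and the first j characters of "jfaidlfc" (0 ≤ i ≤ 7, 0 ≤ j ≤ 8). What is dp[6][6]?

6

   ''  j  f  a  i  d  l  f  c
''  0  1  2  3  4  5  6  7  8
 c  1  1  2  3  4  5  6  7  7
 l  2  2  2  3  4  5  5  6  7
 o  3  3  3  3  4  5  6  6  7
 c  4  4  4  4  4  5  6  7  6
 n  5  5  5  5  5  5  6  7  7
 g  6  6  6  6  6  6  6  7  8
 g  7  7  7  7  7  7  7  7  8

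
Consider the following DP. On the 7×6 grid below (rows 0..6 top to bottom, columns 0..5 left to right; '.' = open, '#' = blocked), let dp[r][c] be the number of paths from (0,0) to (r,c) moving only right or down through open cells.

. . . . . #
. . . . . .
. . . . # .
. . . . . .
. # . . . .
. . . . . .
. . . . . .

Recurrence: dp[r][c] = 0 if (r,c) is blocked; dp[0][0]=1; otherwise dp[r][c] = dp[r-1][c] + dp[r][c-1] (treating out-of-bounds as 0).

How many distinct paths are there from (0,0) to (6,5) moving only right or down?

311

r\c   0   1   2   3   4   5
  0   1   1   1   1   1   0
  1   1   2   3   4   5   5
  2   1   3   6  10   0   5
  3   1   4  10  20  20  25
  4   1   0  10  30  50  75
  5   1   1  11  41  91 166
  6   1   2  13  54 145 311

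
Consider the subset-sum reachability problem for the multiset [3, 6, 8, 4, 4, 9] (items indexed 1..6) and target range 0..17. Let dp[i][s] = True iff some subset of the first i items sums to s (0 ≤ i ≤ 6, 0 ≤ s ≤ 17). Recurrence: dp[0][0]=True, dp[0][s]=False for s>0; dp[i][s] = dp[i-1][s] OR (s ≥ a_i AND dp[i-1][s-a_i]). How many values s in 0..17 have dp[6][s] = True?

15

i\s   0   1   2   3   4   5   6   7   8   9  10  11  12  13  14  15  16  17
  0   T   F   F   F   F   F   F   F   F   F   F   F   F   F   F   F   F   F
  1   T   F   F   T   F   F   F   F   F   F   F   F   F   F   F   F   F   F
  2   T   F   F   T   F   F   T   F   F   T   F   F   F   F   F   F   F   F
  3   T   F   F   T   F   F   T   F   T   T   F   T   F   F   T   F   F   T
  4   T   F   F   T   T   F   T   T   T   T   T   T   T   T   T   T   F   T
  5   T   F   F   T   T   F   T   T   T   T   T   T   T   T   T   T   T   T
  6   T   F   F   T   T   F   T   T   T   T   T   T   T   T   T   T   T   T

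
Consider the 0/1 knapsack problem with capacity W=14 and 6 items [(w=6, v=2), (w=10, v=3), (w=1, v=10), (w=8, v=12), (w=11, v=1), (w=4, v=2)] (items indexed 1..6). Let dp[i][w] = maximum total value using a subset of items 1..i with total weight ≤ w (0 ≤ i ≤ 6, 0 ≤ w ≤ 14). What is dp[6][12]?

i\w   0   1   2   3   4   5   6   7   8   9  10  11  12  13  14
  0   0   0   0   0   0   0   0   0   0   0   0   0   0   0   0
  1   0   0   0   0   0   0   2   2   2   2   2   2   2   2   2
  2   0   0   0   0   0   0   2   2   2   2   3   3   3   3   3
  3   0  10  10  10  10  10  10  12  12  12  12  13  13  13  13
  4   0  10  10  10  10  10  10  12  12  22  22  22  22  22  22
  5   0  10  10  10  10  10  10  12  12  22  22  22  22  22  22
  6   0  10  10  10  10  12  12  12  12  22  22  22  22  24  24

22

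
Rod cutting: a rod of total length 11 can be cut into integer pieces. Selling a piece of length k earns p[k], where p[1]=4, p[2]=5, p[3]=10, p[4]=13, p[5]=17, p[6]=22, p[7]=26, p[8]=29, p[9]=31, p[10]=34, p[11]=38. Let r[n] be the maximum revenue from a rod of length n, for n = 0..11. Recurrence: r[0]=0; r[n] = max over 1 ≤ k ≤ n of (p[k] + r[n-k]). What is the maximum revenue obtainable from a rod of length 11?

   n    0    1    2    3    4    5    6    7    8    9   10   11
r[n]    0    4    8   12   16   20   24   28   32   36   40   44

44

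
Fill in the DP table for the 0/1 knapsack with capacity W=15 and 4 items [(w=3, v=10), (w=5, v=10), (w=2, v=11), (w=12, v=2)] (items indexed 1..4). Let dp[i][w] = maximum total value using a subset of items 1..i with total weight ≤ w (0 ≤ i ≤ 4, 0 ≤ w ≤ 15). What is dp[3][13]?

i\w   0   1   2   3   4   5   6   7   8   9  10  11  12  13  14  15
  0   0   0   0   0   0   0   0   0   0   0   0   0   0   0   0   0
  1   0   0   0  10  10  10  10  10  10  10  10  10  10  10  10  10
  2   0   0   0  10  10  10  10  10  20  20  20  20  20  20  20  20
  3   0   0  11  11  11  21  21  21  21  21  31  31  31  31  31  31
  4   0   0  11  11  11  21  21  21  21  21  31  31  31  31  31  31

31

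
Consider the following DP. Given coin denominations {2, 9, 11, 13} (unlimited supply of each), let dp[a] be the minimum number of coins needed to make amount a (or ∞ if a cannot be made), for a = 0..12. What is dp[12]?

6

 a  0  1  2  3  4  5  6  7  8  9 10 11 12
dp  0  -  1  -  2  -  3  -  4  1  5  1  6
(- denotes ∞ / unreachable)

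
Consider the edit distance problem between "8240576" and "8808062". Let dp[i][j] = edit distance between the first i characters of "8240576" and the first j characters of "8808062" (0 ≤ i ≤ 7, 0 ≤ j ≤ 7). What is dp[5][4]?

   ''  8  8  0  8  0  6  2
''  0  1  2  3  4  5  6  7
 8  1  0  1  2  3  4  5  6
 2  2  1  1  2  3  4  5  5
 4  3  2  2  2  3  4  5  6
 0  4  3  3  2  3  3  4  5
 5  5  4  4  3  3  4  4  5
 7  6  5  5  4  4  4  5  5
 6  7  6  6  5  5  5  4  5

3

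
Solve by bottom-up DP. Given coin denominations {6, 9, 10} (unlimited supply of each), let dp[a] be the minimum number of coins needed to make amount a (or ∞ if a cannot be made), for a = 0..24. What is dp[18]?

 a  0  1  2  3  4  5  6  7  8  9 10 11 12 13 14 15 16 17 18 19 20 21 22 23 24
dp  0  -  -  -  -  -  1  -  -  1  1  -  2  -  -  2  2  -  2  2  2  3  3  -  3
(- denotes ∞ / unreachable)

2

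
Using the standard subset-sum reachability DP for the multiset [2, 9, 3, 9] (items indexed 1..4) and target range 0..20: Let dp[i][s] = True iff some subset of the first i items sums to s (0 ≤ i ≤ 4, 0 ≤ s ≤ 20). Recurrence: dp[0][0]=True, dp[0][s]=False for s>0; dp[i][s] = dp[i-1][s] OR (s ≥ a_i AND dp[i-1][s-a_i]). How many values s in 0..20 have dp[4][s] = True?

10

i\s   0   1   2   3   4   5   6   7   8   9  10  11  12  13  14  15  16  17  18  19  20
  0   T   F   F   F   F   F   F   F   F   F   F   F   F   F   F   F   F   F   F   F   F
  1   T   F   T   F   F   F   F   F   F   F   F   F   F   F   F   F   F   F   F   F   F
  2   T   F   T   F   F   F   F   F   F   T   F   T   F   F   F   F   F   F   F   F   F
  3   T   F   T   T   F   T   F   F   F   T   F   T   T   F   T   F   F   F   F   F   F
  4   T   F   T   T   F   T   F   F   F   T   F   T   T   F   T   F   F   F   T   F   T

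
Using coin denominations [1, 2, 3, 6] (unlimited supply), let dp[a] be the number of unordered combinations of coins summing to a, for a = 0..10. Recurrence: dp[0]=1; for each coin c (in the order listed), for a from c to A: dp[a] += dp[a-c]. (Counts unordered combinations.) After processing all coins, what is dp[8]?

12

after  coin     0     1     2     3     4     5     6     7     8     9    10
          1     1     1     1     1     1     1     1     1     1     1     1
          2     1     1     2     2     3     3     4     4     5     5     6
          3     1     1     2     3     4     5     7     8    10    12    14
          6     1     1     2     3     4     5     8     9    12    15    18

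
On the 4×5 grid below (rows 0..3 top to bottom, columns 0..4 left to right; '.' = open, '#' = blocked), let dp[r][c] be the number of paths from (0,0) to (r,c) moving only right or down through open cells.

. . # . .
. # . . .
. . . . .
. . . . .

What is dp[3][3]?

4

r\c   0   1   2   3   4
  0   1   1   0   0   0
  1   1   0   0   0   0
  2   1   1   1   1   1
  3   1   2   3   4   5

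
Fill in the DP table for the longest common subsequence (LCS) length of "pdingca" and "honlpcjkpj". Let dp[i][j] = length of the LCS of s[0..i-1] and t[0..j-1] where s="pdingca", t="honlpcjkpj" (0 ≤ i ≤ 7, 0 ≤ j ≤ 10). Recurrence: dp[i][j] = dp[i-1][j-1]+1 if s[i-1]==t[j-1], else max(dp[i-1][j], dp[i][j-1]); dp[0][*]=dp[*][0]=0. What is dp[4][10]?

1

   ''  h  o  n  l  p  c  j  k  p  j
''  0  0  0  0  0  0  0  0  0  0  0
 p  0  0  0  0  0  1  1  1  1  1  1
 d  0  0  0  0  0  1  1  1  1  1  1
 i  0  0  0  0  0  1  1  1  1  1  1
 n  0  0  0  1  1  1  1  1  1  1  1
 g  0  0  0  1  1  1  1  1  1  1  1
 c  0  0  0  1  1  1  2  2  2  2  2
 a  0  0  0  1  1  1  2  2  2  2  2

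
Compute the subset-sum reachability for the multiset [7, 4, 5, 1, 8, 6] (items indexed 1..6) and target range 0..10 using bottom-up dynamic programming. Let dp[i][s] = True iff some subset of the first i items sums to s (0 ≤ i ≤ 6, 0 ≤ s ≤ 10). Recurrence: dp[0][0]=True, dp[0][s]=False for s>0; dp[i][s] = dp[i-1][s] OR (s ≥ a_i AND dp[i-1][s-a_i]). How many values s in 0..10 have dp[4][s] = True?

i\s   0   1   2   3   4   5   6   7   8   9  10
  0   T   F   F   F   F   F   F   F   F   F   F
  1   T   F   F   F   F   F   F   T   F   F   F
  2   T   F   F   F   T   F   F   T   F   F   F
  3   T   F   F   F   T   T   F   T   F   T   F
  4   T   T   F   F   T   T   T   T   T   T   T
  5   T   T   F   F   T   T   T   T   T   T   T
  6   T   T   F   F   T   T   T   T   T   T   T

9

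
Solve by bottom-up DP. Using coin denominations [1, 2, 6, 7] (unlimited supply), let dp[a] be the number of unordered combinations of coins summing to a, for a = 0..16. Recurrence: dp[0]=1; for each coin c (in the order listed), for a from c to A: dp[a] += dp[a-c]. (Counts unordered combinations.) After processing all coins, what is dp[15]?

after  coin     0     1     2     3     4     5     6     7     8     9    10    11    12    13    14    15    16
          1     1     1     1     1     1     1     1     1     1     1     1     1     1     1     1     1     1
          2     1     1     2     2     3     3     4     4     5     5     6     6     7     7     8     8     9
          6     1     1     2     2     3     3     5     5     7     7     9     9    12    12    15    15    18
          7     1     1     2     2     3     3     5     6     8     9    11    12    15    17    21    23    27

23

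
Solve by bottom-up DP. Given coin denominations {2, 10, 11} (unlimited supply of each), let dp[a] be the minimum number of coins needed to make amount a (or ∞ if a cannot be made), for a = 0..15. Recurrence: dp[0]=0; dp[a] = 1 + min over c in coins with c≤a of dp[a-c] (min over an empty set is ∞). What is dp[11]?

 a  0  1  2  3  4  5  6  7  8  9 10 11 12 13 14 15
dp  0  -  1  -  2  -  3  -  4  -  1  1  2  2  3  3
(- denotes ∞ / unreachable)

1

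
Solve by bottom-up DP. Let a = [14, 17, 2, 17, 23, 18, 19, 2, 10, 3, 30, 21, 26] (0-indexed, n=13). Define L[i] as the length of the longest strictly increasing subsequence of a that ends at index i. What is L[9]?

   i    0    1    2    3    4    5    6    7    8    9   10   11   12
a[i]   14   17    2   17   23   18   19    2   10    3   30   21   26
L[i]    1    2    1    2    3    3    4    1    2    2    5    5    6

2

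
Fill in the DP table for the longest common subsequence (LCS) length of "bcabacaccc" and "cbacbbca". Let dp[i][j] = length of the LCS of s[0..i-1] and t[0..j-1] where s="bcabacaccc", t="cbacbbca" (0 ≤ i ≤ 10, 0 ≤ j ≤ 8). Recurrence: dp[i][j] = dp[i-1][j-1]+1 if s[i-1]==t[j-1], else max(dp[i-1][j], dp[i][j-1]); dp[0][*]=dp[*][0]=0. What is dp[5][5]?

3

   ''  c  b  a  c  b  b  c  a
''  0  0  0  0  0  0  0  0  0
 b  0  0  1  1  1  1  1  1  1
 c  0  1  1  1  2  2  2  2  2
 a  0  1  1  2  2  2  2  2  3
 b  0  1  2  2  2  3  3  3  3
 a  0  1  2  3  3  3  3  3  4
 c  0  1  2  3  4  4  4  4  4
 a  0  1  2  3  4  4  4  4  5
 c  0  1  2  3  4  4  4  5  5
 c  0  1  2  3  4  4  4  5  5
 c  0  1  2  3  4  4  4  5  5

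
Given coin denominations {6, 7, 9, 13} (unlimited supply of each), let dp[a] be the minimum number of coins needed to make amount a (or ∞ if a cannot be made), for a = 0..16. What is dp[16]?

 a  0  1  2  3  4  5  6  7  8  9 10 11 12 13 14 15 16
dp  0  -  -  -  -  -  1  1  -  1  -  -  2  1  2  2  2
(- denotes ∞ / unreachable)

2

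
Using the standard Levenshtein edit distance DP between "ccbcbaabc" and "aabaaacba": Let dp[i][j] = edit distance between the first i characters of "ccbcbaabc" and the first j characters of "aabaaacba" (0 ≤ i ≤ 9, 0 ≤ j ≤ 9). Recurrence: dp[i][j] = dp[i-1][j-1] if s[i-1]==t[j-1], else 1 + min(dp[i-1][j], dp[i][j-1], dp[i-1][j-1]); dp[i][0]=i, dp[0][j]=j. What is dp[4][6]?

   ''  a  a  b  a  a  a  c  b  a
''  0  1  2  3  4  5  6  7  8  9
 c  1  1  2  3  4  5  6  6  7  8
 c  2  2  2  3  4  5  6  6  7  8
 b  3  3  3  2  3  4  5  6  6  7
 c  4  4  4  3  3  4  5  5  6  7
 b  5  5  5  4  4  4  5  6  5  6
 a  6  5  5  5  4  4  4  5  6  5
 a  7  6  5  6  5  4  4  5  6  6
 b  8  7  6  5  6  5  5  5  5  6
 c  9  8  7  6  6  6  6  5  6  6

5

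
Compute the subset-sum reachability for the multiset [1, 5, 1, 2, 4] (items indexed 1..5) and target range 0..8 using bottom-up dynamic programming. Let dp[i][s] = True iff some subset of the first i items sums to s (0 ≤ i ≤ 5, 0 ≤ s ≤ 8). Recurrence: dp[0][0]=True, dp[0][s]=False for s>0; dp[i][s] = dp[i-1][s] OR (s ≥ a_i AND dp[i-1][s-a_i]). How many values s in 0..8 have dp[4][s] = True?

i\s   0   1   2   3   4   5   6   7   8
  0   T   F   F   F   F   F   F   F   F
  1   T   T   F   F   F   F   F   F   F
  2   T   T   F   F   F   T   T   F   F
  3   T   T   T   F   F   T   T   T   F
  4   T   T   T   T   T   T   T   T   T
  5   T   T   T   T   T   T   T   T   T

9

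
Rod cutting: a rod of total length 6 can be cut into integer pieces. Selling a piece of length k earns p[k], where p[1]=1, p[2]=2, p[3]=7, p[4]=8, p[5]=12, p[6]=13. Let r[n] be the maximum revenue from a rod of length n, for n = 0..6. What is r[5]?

12

   n    0    1    2    3    4    5    6
r[n]    0    1    2    7    8   12   14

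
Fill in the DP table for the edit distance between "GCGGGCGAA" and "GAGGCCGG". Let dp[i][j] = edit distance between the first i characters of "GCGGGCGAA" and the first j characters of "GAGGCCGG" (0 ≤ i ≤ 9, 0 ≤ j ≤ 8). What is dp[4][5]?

2

   ''  G  A  G  G  C  C  G  G
''  0  1  2  3  4  5  6  7  8
 G  1  0  1  2  3  4  5  6  7
 C  2  1  1  2  3  3  4  5  6
 G  3  2  2  1  2  3  4  4  5
 G  4  3  3  2  1  2  3  4  4
 G  5  4  4  3  2  2  3  3  4
 C  6  5  5  4  3  2  2  3  4
 G  7  6  6  5  4  3  3  2  3
 A  8  7  6  6  5  4  4  3  3
 A  9  8  7  7  6  5  5  4  4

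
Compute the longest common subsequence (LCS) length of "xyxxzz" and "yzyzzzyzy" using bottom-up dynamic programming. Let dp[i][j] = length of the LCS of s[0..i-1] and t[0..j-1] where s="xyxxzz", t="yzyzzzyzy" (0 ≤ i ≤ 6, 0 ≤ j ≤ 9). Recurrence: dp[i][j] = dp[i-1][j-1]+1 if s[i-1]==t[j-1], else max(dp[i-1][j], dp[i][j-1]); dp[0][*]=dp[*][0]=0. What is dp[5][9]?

   ''  y  z  y  z  z  z  y  z  y
''  0  0  0  0  0  0  0  0  0  0
 x  0  0  0  0  0  0  0  0  0  0
 y  0  1  1  1  1  1  1  1  1  1
 x  0  1  1  1  1  1  1  1  1  1
 x  0  1  1  1  1  1  1  1  1  1
 z  0  1  2  2  2  2  2  2  2  2
 z  0  1  2  2  3  3  3  3  3  3

2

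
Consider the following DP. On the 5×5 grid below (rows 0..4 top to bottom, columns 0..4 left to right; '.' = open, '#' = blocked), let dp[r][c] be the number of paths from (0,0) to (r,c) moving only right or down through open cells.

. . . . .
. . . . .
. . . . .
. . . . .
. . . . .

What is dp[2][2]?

r\c   0   1   2   3   4
  0   1   1   1   1   1
  1   1   2   3   4   5
  2   1   3   6  10  15
  3   1   4  10  20  35
  4   1   5  15  35  70

6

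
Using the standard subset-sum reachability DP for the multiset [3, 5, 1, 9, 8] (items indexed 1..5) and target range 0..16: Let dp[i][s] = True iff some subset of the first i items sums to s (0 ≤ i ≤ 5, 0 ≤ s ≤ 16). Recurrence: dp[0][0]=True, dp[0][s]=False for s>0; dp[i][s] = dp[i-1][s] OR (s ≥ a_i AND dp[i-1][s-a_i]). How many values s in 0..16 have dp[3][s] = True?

i\s   0   1   2   3   4   5   6   7   8   9  10  11  12  13  14  15  16
  0   T   F   F   F   F   F   F   F   F   F   F   F   F   F   F   F   F
  1   T   F   F   T   F   F   F   F   F   F   F   F   F   F   F   F   F
  2   T   F   F   T   F   T   F   F   T   F   F   F   F   F   F   F   F
  3   T   T   F   T   T   T   T   F   T   T   F   F   F   F   F   F   F
  4   T   T   F   T   T   T   T   F   T   T   T   F   T   T   T   T   F
  5   T   T   F   T   T   T   T   F   T   T   T   T   T   T   T   T   T

8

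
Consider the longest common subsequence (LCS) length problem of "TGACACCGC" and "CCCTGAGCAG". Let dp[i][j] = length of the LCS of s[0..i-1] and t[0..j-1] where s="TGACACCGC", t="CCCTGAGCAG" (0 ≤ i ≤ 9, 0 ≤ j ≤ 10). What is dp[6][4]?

2

   ''  C  C  C  T  G  A  G  C  A  G
''  0  0  0  0  0  0  0  0  0  0  0
 T  0  0  0  0  1  1  1  1  1  1  1
 G  0  0  0  0  1  2  2  2  2  2  2
 A  0  0  0  0  1  2  3  3  3  3  3
 C  0  1  1  1  1  2  3  3  4  4  4
 A  0  1  1  1  1  2  3  3  4  5  5
 C  0  1  2  2  2  2  3  3  4  5  5
 C  0  1  2  3  3  3  3  3  4  5  5
 G  0  1  2  3  3  4  4  4  4  5  6
 C  0  1  2  3  3  4  4  4  5  5  6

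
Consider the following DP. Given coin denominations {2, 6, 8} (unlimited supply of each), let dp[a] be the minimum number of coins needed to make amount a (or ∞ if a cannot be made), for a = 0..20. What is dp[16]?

2

 a  0  1  2  3  4  5  6  7  8  9 10 11 12 13 14 15 16 17 18 19 20
dp  0  -  1  -  2  -  1  -  1  -  2  -  2  -  2  -  2  -  3  -  3
(- denotes ∞ / unreachable)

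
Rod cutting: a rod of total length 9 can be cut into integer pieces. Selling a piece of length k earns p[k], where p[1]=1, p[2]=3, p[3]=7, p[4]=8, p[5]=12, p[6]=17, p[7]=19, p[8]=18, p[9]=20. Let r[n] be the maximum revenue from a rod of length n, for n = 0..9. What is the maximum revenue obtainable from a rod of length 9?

   n    0    1    2    3    4    5    6    7    8    9
r[n]    0    1    3    7    8   12   17   19   20   24

24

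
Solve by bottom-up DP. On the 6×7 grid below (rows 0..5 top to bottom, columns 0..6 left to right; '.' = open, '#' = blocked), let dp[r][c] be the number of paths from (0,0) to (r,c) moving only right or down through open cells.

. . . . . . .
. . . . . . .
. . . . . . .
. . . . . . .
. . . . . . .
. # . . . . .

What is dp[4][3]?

35

r\c   0   1   2   3   4   5   6
  0   1   1   1   1   1   1   1
  1   1   2   3   4   5   6   7
  2   1   3   6  10  15  21  28
  3   1   4  10  20  35  56  84
  4   1   5  15  35  70 126 210
  5   1   0  15  50 120 246 456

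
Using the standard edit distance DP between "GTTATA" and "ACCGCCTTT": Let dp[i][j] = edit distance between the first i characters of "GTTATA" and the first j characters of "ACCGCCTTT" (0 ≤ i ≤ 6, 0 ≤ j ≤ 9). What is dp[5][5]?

   ''  A  C  C  G  C  C  T  T  T
''  0  1  2  3  4  5  6  7  8  9
 G  1  1  2  3  3  4  5  6  7  8
 T  2  2  2  3  4  4  5  5  6  7
 T  3  3  3  3  4  5  5  5  5  6
 A  4  3  4  4  4  5  6  6  6  6
 T  5  4  4  5  5  5  6  6  6  6
 A  6  5  5  5  6  6  6  7  7  7

5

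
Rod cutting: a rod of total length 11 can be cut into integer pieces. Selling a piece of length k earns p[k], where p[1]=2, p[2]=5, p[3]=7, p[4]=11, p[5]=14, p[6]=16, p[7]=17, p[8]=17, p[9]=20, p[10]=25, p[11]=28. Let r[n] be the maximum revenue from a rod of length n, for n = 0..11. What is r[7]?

   n    0    1    2    3    4    5    6    7    8    9   10   11
r[n]    0    2    5    7   11   14   16   19   22   25   28   30

19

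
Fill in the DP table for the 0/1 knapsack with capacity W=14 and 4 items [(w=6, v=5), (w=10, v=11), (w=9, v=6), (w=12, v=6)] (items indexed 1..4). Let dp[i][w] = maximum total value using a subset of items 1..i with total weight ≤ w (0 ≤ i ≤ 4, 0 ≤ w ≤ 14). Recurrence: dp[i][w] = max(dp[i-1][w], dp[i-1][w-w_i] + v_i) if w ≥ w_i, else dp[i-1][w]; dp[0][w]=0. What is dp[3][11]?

11

i\w   0   1   2   3   4   5   6   7   8   9  10  11  12  13  14
  0   0   0   0   0   0   0   0   0   0   0   0   0   0   0   0
  1   0   0   0   0   0   0   5   5   5   5   5   5   5   5   5
  2   0   0   0   0   0   0   5   5   5   5  11  11  11  11  11
  3   0   0   0   0   0   0   5   5   5   6  11  11  11  11  11
  4   0   0   0   0   0   0   5   5   5   6  11  11  11  11  11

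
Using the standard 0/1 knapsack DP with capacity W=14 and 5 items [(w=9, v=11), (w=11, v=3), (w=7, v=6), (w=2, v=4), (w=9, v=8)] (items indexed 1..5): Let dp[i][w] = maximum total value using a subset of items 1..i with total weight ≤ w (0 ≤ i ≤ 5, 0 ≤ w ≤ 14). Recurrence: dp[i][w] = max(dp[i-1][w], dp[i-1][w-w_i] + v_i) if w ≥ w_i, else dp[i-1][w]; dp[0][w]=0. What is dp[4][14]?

i\w   0   1   2   3   4   5   6   7   8   9  10  11  12  13  14
  0   0   0   0   0   0   0   0   0   0   0   0   0   0   0   0
  1   0   0   0   0   0   0   0   0   0  11  11  11  11  11  11
  2   0   0   0   0   0   0   0   0   0  11  11  11  11  11  11
  3   0   0   0   0   0   0   0   6   6  11  11  11  11  11  11
  4   0   0   4   4   4   4   4   6   6  11  11  15  15  15  15
  5   0   0   4   4   4   4   4   6   6  11  11  15  15  15  15

15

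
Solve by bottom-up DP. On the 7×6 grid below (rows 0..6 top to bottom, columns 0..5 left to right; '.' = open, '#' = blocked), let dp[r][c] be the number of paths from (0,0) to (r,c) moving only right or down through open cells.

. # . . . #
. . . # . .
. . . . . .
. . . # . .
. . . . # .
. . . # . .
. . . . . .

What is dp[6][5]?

27

r\c   0   1   2   3   4   5
  0   1   0   0   0   0   0
  1   1   1   1   0   0   0
  2   1   2   3   3   3   3
  3   1   3   6   0   3   6
  4   1   4  10  10   0   6
  5   1   5  15   0   0   6
  6   1   6  21  21  21  27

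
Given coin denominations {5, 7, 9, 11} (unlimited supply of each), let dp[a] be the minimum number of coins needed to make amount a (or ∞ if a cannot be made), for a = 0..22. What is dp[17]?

 a  0  1  2  3  4  5  6  7  8  9 10 11 12 13 14 15 16 17 18 19 20 21 22
dp  0  -  -  -  -  1  -  1  -  1  2  1  2  -  2  3  2  3  2  3  2  3  2
(- denotes ∞ / unreachable)

3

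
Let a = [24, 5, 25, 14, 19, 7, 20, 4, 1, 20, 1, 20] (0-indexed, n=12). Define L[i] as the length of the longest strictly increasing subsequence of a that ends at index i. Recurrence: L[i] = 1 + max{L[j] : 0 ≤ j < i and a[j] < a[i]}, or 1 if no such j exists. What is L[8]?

   i    0    1    2    3    4    5    6    7    8    9   10   11
a[i]   24    5   25   14   19    7   20    4    1   20    1   20
L[i]    1    1    2    2    3    2    4    1    1    4    1    4

1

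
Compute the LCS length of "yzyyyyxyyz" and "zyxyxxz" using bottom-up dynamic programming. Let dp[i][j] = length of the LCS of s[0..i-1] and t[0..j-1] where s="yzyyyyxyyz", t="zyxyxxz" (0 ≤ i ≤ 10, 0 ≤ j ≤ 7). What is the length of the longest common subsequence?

   ''  z  y  x  y  x  x  z
''  0  0  0  0  0  0  0  0
 y  0  0  1  1  1  1  1  1
 z  0  1  1  1  1  1  1  2
 y  0  1  2  2  2  2  2  2
 y  0  1  2  2  3  3  3  3
 y  0  1  2  2  3  3  3  3
 y  0  1  2  2  3  3  3  3
 x  0  1  2  3  3  4  4  4
 y  0  1  2  3  4  4  4  4
 y  0  1  2  3  4  4  4  4
 z  0  1  2  3  4  4  4  5

5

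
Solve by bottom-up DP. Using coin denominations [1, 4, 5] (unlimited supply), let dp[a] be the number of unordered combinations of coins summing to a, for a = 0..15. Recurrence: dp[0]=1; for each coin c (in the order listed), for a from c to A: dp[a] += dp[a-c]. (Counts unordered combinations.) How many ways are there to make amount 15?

after  coin     0     1     2     3     4     5     6     7     8     9    10    11    12    13    14    15
          1     1     1     1     1     1     1     1     1     1     1     1     1     1     1     1     1
          4     1     1     1     1     2     2     2     2     3     3     3     3     4     4     4     4
          5     1     1     1     1     2     3     3     3     4     5     6     6     7     8     9    10

10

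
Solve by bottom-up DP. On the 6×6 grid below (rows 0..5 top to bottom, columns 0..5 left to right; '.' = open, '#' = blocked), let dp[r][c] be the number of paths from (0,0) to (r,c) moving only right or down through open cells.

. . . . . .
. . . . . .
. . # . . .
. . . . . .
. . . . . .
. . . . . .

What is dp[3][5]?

32

r\c   0   1   2   3   4   5
  0   1   1   1   1   1   1
  1   1   2   3   4   5   6
  2   1   3   0   4   9  15
  3   1   4   4   8  17  32
  4   1   5   9  17  34  66
  5   1   6  15  32  66 132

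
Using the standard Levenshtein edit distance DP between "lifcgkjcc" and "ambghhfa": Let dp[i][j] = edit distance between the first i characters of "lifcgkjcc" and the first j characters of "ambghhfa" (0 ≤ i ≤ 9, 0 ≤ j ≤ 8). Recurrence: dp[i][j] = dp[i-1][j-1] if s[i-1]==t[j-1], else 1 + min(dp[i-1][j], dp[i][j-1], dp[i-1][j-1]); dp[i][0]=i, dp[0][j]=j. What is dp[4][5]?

5

   ''  a  m  b  g  h  h  f  a
''  0  1  2  3  4  5  6  7  8
 l  1  1  2  3  4  5  6  7  8
 i  2  2  2  3  4  5  6  7  8
 f  3  3  3  3  4  5  6  6  7
 c  4  4  4  4  4  5  6  7  7
 g  5  5  5  5  4  5  6  7  8
 k  6  6  6  6  5  5  6  7  8
 j  7  7  7  7  6  6  6  7  8
 c  8  8  8  8  7  7  7  7  8
 c  9  9  9  9  8  8  8  8  8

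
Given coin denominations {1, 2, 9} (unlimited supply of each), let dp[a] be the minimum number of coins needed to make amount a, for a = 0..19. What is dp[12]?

3

 a  0  1  2  3  4  5  6  7  8  9 10 11 12 13 14 15 16 17 18 19
dp  0  1  1  2  2  3  3  4  4  1  2  2  3  3  4  4  5  5  2  3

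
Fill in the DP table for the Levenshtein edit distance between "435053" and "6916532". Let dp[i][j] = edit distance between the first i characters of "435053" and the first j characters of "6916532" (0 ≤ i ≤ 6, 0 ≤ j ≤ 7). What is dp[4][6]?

5

   ''  6  9  1  6  5  3  2
''  0  1  2  3  4  5  6  7
 4  1  1  2  3  4  5  6  7
 3  2  2  2  3  4  5  5  6
 5  3  3  3  3  4  4  5  6
 0  4  4  4  4  4  5  5  6
 5  5  5  5  5  5  4  5  6
 3  6  6  6  6  6  5  4  5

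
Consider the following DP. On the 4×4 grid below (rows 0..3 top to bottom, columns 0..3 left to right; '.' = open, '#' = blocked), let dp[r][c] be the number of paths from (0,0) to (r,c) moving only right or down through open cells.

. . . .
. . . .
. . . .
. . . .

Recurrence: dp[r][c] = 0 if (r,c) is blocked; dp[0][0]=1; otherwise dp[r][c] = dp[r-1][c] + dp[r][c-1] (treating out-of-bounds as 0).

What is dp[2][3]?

r\c   0   1   2   3
  0   1   1   1   1
  1   1   2   3   4
  2   1   3   6  10
  3   1   4  10  20

10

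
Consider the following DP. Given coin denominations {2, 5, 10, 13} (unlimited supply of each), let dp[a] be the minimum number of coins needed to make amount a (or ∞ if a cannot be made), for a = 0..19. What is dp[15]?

 a  0  1  2  3  4  5  6  7  8  9 10 11 12 13 14 15 16 17 18 19
dp  0  -  1  -  2  1  3  2  4  3  1  4  2  1  3  2  4  3  2  4
(- denotes ∞ / unreachable)

2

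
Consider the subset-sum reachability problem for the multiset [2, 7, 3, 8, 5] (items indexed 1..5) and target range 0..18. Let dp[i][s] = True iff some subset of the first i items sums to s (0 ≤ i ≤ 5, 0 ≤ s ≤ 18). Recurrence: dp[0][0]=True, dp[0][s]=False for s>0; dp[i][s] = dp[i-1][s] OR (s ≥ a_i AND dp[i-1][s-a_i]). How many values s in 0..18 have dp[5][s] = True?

i\s   0   1   2   3   4   5   6   7   8   9  10  11  12  13  14  15  16  17  18
  0   T   F   F   F   F   F   F   F   F   F   F   F   F   F   F   F   F   F   F
  1   T   F   T   F   F   F   F   F   F   F   F   F   F   F   F   F   F   F   F
  2   T   F   T   F   F   F   F   T   F   T   F   F   F   F   F   F   F   F   F
  3   T   F   T   T   F   T   F   T   F   T   T   F   T   F   F   F   F   F   F
  4   T   F   T   T   F   T   F   T   T   T   T   T   T   T   F   T   F   T   T
  5   T   F   T   T   F   T   F   T   T   T   T   T   T   T   T   T   T   T   T

16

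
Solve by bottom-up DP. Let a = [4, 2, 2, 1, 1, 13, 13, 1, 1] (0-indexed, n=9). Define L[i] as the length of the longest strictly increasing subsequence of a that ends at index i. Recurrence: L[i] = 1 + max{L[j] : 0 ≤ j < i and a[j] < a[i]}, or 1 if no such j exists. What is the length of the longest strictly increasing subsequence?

2

   i    0    1    2    3    4    5    6    7    8
a[i]    4    2    2    1    1   13   13    1    1
L[i]    1    1    1    1    1    2    2    1    1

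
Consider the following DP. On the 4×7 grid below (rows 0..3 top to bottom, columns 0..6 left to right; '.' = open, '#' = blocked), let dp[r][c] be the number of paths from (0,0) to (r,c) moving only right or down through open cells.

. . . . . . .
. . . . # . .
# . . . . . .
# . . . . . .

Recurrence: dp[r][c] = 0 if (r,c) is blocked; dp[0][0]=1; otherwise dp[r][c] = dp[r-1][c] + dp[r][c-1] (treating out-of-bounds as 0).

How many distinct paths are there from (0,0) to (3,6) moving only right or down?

47

r\c   0   1   2   3   4   5   6
  0   1   1   1   1   1   1   1
  1   1   2   3   4   0   1   2
  2   0   2   5   9   9  10  12
  3   0   2   7  16  25  35  47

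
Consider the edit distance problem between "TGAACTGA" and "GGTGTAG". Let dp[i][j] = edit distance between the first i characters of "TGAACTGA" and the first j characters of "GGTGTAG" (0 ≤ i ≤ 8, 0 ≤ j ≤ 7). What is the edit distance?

6

   ''  G  G  T  G  T  A  G
''  0  1  2  3  4  5  6  7
 T  1  1  2  2  3  4  5  6
 G  2  1  1  2  2  3  4  5
 A  3  2  2  2  3  3  3  4
 A  4  3  3  3  3  4  3  4
 C  5  4  4  4  4  4  4  4
 T  6  5  5  4  5  4  5  5
 G  7  6  5  5  4  5  5  5
 A  8  7  6  6  5  5  5  6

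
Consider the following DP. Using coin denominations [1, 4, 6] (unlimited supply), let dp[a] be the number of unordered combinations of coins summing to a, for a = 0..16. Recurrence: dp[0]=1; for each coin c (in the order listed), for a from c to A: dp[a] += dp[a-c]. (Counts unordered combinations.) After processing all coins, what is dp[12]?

after  coin     0     1     2     3     4     5     6     7     8     9    10    11    12    13    14    15    16
          1     1     1     1     1     1     1     1     1     1     1     1     1     1     1     1     1     1
          4     1     1     1     1     2     2     2     2     3     3     3     3     4     4     4     4     5
          6     1     1     1     1     2     2     3     3     4     4     5     5     7     7     8     8    10

7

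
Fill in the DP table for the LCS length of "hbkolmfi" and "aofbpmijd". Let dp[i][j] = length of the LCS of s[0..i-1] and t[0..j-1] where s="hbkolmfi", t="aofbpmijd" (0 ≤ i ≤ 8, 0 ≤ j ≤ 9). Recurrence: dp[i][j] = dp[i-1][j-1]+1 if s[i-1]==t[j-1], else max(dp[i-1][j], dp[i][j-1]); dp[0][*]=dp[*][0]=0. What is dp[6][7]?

2

   ''  a  o  f  b  p  m  i  j  d
''  0  0  0  0  0  0  0  0  0  0
 h  0  0  0  0  0  0  0  0  0  0
 b  0  0  0  0  1  1  1  1  1  1
 k  0  0  0  0  1  1  1  1  1  1
 o  0  0  1  1  1  1  1  1  1  1
 l  0  0  1  1  1  1  1  1  1  1
 m  0  0  1  1  1  1  2  2  2  2
 f  0  0  1  2  2  2  2  2  2  2
 i  0  0  1  2  2  2  2  3  3  3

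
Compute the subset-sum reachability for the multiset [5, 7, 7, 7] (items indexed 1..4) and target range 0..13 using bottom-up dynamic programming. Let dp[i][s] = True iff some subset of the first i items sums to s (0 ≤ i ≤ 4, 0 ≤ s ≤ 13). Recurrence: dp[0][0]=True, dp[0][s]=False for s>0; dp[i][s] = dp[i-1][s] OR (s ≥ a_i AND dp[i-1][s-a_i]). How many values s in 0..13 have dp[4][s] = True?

4

i\s   0   1   2   3   4   5   6   7   8   9  10  11  12  13
  0   T   F   F   F   F   F   F   F   F   F   F   F   F   F
  1   T   F   F   F   F   T   F   F   F   F   F   F   F   F
  2   T   F   F   F   F   T   F   T   F   F   F   F   T   F
  3   T   F   F   F   F   T   F   T   F   F   F   F   T   F
  4   T   F   F   F   F   T   F   T   F   F   F   F   T   F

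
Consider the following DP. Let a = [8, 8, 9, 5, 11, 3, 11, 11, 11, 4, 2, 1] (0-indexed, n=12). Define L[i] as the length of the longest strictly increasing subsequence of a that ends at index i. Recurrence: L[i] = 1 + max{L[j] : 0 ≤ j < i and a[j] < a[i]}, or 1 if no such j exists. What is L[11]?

   i    0    1    2    3    4    5    6    7    8    9   10   11
a[i]    8    8    9    5   11    3   11   11   11    4    2    1
L[i]    1    1    2    1    3    1    3    3    3    2    1    1

1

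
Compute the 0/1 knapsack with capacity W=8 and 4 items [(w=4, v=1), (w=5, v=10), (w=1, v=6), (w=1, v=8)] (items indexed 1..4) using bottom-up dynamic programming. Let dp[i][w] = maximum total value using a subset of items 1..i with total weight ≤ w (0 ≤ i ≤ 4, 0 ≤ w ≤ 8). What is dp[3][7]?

16

i\w   0   1   2   3   4   5   6   7   8
  0   0   0   0   0   0   0   0   0   0
  1   0   0   0   0   1   1   1   1   1
  2   0   0   0   0   1  10  10  10  10
  3   0   6   6   6   6  10  16  16  16
  4   0   8  14  14  14  14  18  24  24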